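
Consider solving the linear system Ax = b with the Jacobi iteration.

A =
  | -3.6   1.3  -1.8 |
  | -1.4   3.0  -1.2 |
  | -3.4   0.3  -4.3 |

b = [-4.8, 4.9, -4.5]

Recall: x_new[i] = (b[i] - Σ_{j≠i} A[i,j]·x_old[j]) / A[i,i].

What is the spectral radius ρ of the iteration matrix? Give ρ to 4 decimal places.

0.8621

Split A = D + L + U, D = diag(-3.6, 3, -4.3).
Jacobi T = -D⁻¹(L+U): T[1,0] = -(-1.4)/(3) = +0.4667; T[1,1] = 0.
  T[0,:] = [+0.0000 +0.3611 -0.5000]
  T[1,:] = [+0.4667 +0.0000 +0.4000]
  T[2,:] = [-0.7907 +0.0698 +0.0000]
eigenvalue magnitudes: 0.8621, 0.6165, 0.2455.
ρ = 0.8621; 0.8621 < 1: convergent.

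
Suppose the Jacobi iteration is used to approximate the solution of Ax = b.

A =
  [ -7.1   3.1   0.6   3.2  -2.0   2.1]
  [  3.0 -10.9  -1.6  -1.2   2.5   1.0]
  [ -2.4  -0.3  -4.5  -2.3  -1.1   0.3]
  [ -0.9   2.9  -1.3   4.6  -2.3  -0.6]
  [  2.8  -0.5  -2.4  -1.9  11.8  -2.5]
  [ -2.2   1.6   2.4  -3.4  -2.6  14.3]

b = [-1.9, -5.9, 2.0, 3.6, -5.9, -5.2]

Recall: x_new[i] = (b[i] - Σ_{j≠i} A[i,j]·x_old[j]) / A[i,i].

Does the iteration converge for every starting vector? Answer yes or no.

A = D + L + U where D = diag(-7.1, -10.9, -4.5, 4.6, 11.8, 14.3).
T_J = -D⁻¹(L+U): T[5,2] = -(2.4)/(14.3) = -0.1678; T[5,5] = 0.
  T[0,:] = [+0.0000, +0.4366, +0.0845, +0.4507, -0.2817, +0.2958]
  T[1,:] = [+0.2752, +0.0000, -0.1468, -0.1101, +0.2294, +0.0917]
  T[2,:] = [-0.5333, -0.0667, +0.0000, -0.5111, -0.2444, +0.0667]
  T[3,:] = [+0.1957, -0.6304, +0.2826, +0.0000, +0.5000, +0.1304]
  T[4,:] = [-0.2373, +0.0424, +0.2034, +0.1610, +0.0000, +0.2119]
  T[5,:] = [+0.1538, -0.1119, -0.1678, +0.2378, +0.1818, +0.0000]
|roots of det(T-λI)|: 0.8341, 0.5823, 0.5823, 0.3241, 0.3241, 0.1207.
ρ = 0.8341; 0.8341 < 1: convergent.

yes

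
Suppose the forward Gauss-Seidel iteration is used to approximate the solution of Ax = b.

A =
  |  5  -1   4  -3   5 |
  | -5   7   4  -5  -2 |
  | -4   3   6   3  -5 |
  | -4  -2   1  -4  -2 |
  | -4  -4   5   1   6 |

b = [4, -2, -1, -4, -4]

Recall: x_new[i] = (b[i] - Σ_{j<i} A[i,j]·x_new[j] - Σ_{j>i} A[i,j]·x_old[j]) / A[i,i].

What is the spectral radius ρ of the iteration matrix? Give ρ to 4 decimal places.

1.6048

Diagonal D = diag(5, 7, 6, -4, 6); L, U strict lower/upper.
Gauss-Seidel: T = -(D+L)⁻¹U, row 0 first, T[0,4] = -(5)/(5) = -1.0000; later rows by forward substitution.
  T[0,:] = [+0.0000  +0.2000  -0.8000  +0.6000  -1.0000]
  T[1,:] = [+0.0000  +0.1429  -1.1429  +1.1429  -0.4286]
  T[2,:] = [+0.0000  +0.0619  +0.0381  -0.6714  +0.3810]
  T[3,:] = [+0.0000  -0.2560  +1.3810  -1.3393  +0.8095]
  T[4,:] = [+0.0000  +0.2196  -1.5571  +1.9446  -1.4048]
|eigenvalues of T|: 1.6048, 0.4511, 0.4511, 0.0583, 0.0000.
ρ = 1.6048; 1.6048 > 1 ⇒ diverges.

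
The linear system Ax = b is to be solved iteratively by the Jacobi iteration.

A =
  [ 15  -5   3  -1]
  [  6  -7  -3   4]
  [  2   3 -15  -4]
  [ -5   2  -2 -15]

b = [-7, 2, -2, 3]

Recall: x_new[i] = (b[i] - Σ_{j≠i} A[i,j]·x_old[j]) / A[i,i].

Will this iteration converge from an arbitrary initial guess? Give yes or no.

yes

Diagonal D = diag(15, -7, -15, -15); L, U strict lower/upper.
T_J = -D⁻¹(L+U): T[3,1] = -(2)/(-15) = +0.1333; T[3,3] = 0.
  T[0,:] = [+0.0000  +0.3333  -0.2000  +0.0667]
  T[1,:] = [+0.8571  +0.0000  -0.4286  +0.5714]
  T[2,:] = [+0.1333  +0.2000  +0.0000  -0.2667]
  T[3,:] = [-0.3333  +0.1333  -0.1333  +0.0000]
|λ(T)| sorted: 0.6523, 0.4831, 0.4831, 0.0948.
ρ(T) = max|λ| = 0.6523; 0.6523 < 1: convergent.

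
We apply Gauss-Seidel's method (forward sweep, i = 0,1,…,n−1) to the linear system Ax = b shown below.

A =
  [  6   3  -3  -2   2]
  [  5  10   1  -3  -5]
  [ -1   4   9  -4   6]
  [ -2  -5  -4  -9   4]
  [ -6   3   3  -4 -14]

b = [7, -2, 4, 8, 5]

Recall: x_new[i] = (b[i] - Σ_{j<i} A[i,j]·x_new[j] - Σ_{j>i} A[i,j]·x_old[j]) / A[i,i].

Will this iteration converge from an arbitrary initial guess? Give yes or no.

Diagonal D = diag(6, 10, 9, -9, -14); L, U strict lower/upper.
GS T = -(D+L)⁻¹U: row 0 first, T[0,4] = -(2)/(6) = -0.3333; later rows by forward substitution.
  T[0,:] = [+0.0000 -0.5000 +0.5000 +0.3333 -0.3333]
  T[1,:] = [+0.0000 +0.2500 -0.3500 +0.1333 +0.6667]
  T[2,:] = [+0.0000 -0.1667 +0.2111 +0.4222 -1.0000]
  T[3,:] = [+0.0000 +0.0463 -0.0105 -0.3358 +0.5926]
  T[4,:] = [+0.0000 +0.2189 -0.2410 +0.0721 -0.0979]
|roots of det(T-λI)|: 0.8551, 0.6592, 0.2051, 0.0366, 0.0000.
ρ(T) = max|λ| = 0.8551; 0.8551 < 1, so it converges for any x₀.

yes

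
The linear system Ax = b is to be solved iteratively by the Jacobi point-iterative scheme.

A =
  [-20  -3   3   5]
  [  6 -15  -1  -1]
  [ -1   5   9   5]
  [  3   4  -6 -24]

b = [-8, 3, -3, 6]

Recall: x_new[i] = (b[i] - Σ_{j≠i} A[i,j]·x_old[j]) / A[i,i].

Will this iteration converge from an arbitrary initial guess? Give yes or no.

yes

Write A = D+L+U with D = diag(-20, -15, 9, -24).
Jacobi: T = -D⁻¹(L+U), T[3,2] = -(-6)/(-24) = -0.2500; T[3,3] = 0.
  T[0,:] = [+0.0000 -0.1500 +0.1500 +0.2500]
  T[1,:] = [+0.4000 +0.0000 -0.0667 -0.0667]
  T[2,:] = [+0.1111 -0.5556 +0.0000 -0.5556]
  T[3,:] = [+0.1250 +0.1667 -0.2500 +0.0000]
|λ(T)| sorted: 0.5236, 0.4003, 0.2685, 0.2685.
spectral radius ρ = 0.5236; 0.5236 < 1, so it converges for any x₀.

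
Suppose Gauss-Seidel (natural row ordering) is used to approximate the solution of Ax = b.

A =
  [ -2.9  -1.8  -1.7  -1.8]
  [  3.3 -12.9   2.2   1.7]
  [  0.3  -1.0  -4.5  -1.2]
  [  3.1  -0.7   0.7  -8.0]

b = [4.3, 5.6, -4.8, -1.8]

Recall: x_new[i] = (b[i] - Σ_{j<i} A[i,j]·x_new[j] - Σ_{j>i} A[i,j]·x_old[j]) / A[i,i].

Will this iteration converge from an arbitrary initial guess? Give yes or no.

A = D + L + U where D = diag(-2.9, -12.9, -4.5, -8).
Gauss-Seidel: T = -(D+L)⁻¹U, row 0 first, T[0,3] = -(-1.8)/(-2.9) = -0.6207; later rows by forward substitution.
  T[0,:] = [+0.0000 -0.6207 -0.5862 -0.6207]
  T[1,:] = [+0.0000 -0.1588 +0.0206 -0.0270]
  T[2,:] = [+0.0000 -0.0061 -0.0437 -0.3020]
  T[3,:] = [+0.0000 -0.2272 -0.2328 -0.2646]
|λ(T)| sorted: 0.4478, 0.1662, 0.1470, 0.0000.
ρ = 0.4478; 0.4478 < 1 ⇒ converges.

yes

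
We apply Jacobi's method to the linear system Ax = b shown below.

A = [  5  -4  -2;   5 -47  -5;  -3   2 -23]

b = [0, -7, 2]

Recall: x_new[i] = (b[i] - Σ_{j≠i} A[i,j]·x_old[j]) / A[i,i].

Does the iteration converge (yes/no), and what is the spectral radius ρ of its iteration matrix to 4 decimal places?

Let D = diag(5, -47, -23); L, U the strict triangles.
Jacobi: T = -D⁻¹(L+U), T[1,2] = -(-5)/(-47) = -0.1064; T[1,1] = 0.
  T[0,:] = [+0.0000, +0.8000, +0.4000]
  T[1,:] = [+0.1064, +0.0000, -0.1064]
  T[2,:] = [-0.1304, +0.0870, +0.0000]
moduli |λ_i(T)| = 0.2775, 0.2309, 0.2309.
ρ = 0.2775; 0.2775 < 1 ⇒ converges.

yes, ρ = 0.2775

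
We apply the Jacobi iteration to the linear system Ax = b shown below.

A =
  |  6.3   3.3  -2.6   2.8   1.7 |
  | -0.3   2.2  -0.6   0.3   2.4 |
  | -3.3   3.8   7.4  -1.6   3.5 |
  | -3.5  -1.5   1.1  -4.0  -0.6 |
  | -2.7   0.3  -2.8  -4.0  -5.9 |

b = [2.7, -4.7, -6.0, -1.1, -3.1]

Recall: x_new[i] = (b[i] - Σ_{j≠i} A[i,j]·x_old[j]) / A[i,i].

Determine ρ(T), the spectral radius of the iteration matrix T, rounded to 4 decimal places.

Diagonal D = diag(6.3, 2.2, 7.4, -4, -5.9); L, U strict lower/upper.
T_J = -D⁻¹(L+U): T[4,2] = -(-2.8)/(-5.9) = -0.4746; T[4,4] = 0.
  T[0,:] = [+0.0000 -0.5238 +0.4127 -0.4444 -0.2698]
  T[1,:] = [+0.1364 +0.0000 +0.2727 -0.1364 -1.0909]
  T[2,:] = [+0.4459 -0.5135 +0.0000 +0.2162 -0.4730]
  T[3,:] = [-0.8750 -0.3750 +0.2750 +0.0000 -0.1500]
  T[4,:] = [-0.4576 +0.0508 -0.4746 -0.6780 +0.0000]
moduli |λ_i(T)| = 1.1836, 0.9262, 0.9262, 0.6374, 0.5906.
ρ(T) = max|λ| = 1.1836; 1.1836 > 1, so it fails to converge.

1.1836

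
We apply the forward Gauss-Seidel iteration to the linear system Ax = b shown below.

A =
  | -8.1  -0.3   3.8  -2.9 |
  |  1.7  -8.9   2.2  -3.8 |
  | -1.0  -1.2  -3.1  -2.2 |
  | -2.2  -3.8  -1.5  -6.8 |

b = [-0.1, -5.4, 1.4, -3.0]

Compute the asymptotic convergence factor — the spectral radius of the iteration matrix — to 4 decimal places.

0.5996

Split A = D + L + U, D = diag(-8.1, -8.9, -3.1, -6.8).
GS T = -(D+L)⁻¹U: row 0 first, T[0,2] = -(3.8)/(-8.1) = +0.4691; later rows by forward substitution.
  T[0,:] = [+0.0000, -0.0370, +0.4691, -0.3580]
  T[1,:] = [+0.0000, -0.0071, +0.3368, -0.4954]
  T[2,:] = [+0.0000, +0.0147, -0.2817, -0.4024]
  T[3,:] = [+0.0000, +0.0127, -0.2779, +0.4814]
|roots of det(T-λI)|: 0.5996, 0.4154, 0.0084, 0.0000.
spectral radius ρ = 0.5996; 0.5996 < 1: convergent.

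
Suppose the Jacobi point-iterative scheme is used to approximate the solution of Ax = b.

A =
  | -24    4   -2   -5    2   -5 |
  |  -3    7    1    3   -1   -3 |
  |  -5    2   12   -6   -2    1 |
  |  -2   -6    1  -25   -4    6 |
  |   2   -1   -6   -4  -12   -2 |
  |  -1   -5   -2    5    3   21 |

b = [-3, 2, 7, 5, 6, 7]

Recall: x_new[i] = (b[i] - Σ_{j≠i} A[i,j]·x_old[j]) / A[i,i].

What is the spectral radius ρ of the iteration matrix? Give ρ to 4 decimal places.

Split A = D + L + U, D = diag(-24, 7, 12, -25, -12, 21).
Jacobi T = -D⁻¹(L+U): T[0,2] = -(-2)/(-24) = -0.0833; T[0,0] = 0.
  T[0,:] = [+0.0000 +0.1667 -0.0833 -0.2083 +0.0833 -0.2083]
  T[1,:] = [+0.4286 +0.0000 -0.1429 -0.4286 +0.1429 +0.4286]
  T[2,:] = [+0.4167 -0.1667 +0.0000 +0.5000 +0.1667 -0.0833]
  T[3,:] = [-0.0800 -0.2400 +0.0400 +0.0000 -0.1600 +0.2400]
  T[4,:] = [+0.1667 -0.0833 -0.5000 -0.3333 +0.0000 -0.1667]
  T[5,:] = [+0.0476 +0.2381 +0.0952 -0.2381 -0.1429 +0.0000]
moduli |λ_i(T)| = 0.5944, 0.3992, 0.3992, 0.2680, 0.2680, 0.2330.
spectral radius ρ = 0.5944; 0.5944 < 1 ⇒ converges.

0.5944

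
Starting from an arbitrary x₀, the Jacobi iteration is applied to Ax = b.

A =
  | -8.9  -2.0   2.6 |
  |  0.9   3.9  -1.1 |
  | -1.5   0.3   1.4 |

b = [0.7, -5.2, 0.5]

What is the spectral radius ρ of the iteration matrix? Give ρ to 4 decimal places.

A = D + L + U where D = diag(-8.9, 3.9, 1.4).
Jacobi: T = -D⁻¹(L+U), T[0,1] = -(-2)/(-8.9) = -0.2247; T[0,0] = 0.
  T[0,:] = [+0.0000 -0.2247 +0.2921]
  T[1,:] = [-0.2308 +0.0000 +0.2821]
  T[2,:] = [+1.0714 -0.2143 +0.0000]
eigenvalue magnitudes: 0.6245, 0.4213, 0.2032.
ρ(T) = max|λ| = 0.6245; 0.6245 < 1: convergent.

0.6245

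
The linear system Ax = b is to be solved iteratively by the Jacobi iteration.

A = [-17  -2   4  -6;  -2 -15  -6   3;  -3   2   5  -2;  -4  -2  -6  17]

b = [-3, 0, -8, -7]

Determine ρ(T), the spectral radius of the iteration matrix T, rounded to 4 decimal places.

Write A = D+L+U with D = diag(-17, -15, 5, 17).
Jacobi: T = -D⁻¹(L+U), T[2,3] = -(-2)/(5) = +0.4000; T[2,2] = 0.
  T[0,:] = [+0.0000, -0.1176, +0.2353, -0.3529]
  T[1,:] = [-0.1333, +0.0000, -0.4000, +0.2000]
  T[2,:] = [+0.6000, -0.4000, +0.0000, +0.4000]
  T[3,:] = [+0.2353, +0.1176, +0.3529, +0.0000]
moduli |λ_i(T)| = 0.7013, 0.5544, 0.1089, 0.1089.
ρ(T) = max|λ| = 0.7013; 0.7013 < 1: convergent.

0.7013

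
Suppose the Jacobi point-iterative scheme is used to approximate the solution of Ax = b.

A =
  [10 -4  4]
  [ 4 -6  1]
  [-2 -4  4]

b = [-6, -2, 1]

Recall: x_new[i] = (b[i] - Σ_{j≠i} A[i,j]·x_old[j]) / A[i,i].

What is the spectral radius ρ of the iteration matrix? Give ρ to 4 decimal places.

0.7406

Diagonal D = diag(10, -6, 4); L, U strict lower/upper.
T_J = -D⁻¹(L+U): T[0,1] = -(-4)/(10) = +0.4000; T[0,0] = 0.
  T[0,:] = [+0.0000, +0.4000, -0.4000]
  T[1,:] = [+0.6667, +0.0000, +0.1667]
  T[2,:] = [+0.5000, +1.0000, +0.0000]
|eigenvalues of T|: 0.7406, 0.5613, 0.5613.
ρ(T) = max|λ| = 0.7406; 0.7406 < 1 ⇒ converges.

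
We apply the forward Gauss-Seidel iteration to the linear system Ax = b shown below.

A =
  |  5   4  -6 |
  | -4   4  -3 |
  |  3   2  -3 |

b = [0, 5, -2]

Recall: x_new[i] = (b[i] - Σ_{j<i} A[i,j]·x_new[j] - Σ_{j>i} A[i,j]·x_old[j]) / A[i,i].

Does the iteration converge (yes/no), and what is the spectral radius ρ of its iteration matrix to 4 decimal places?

no, ρ = 1.2000

A = D + L + U where D = diag(5, 4, -3).
GS T = -(D+L)⁻¹U: row 0 first, T[0,2] = -(-6)/(5) = +1.2000; later rows by forward substitution.
  T[0,:] = [+0.0000 -0.8000 +1.2000]
  T[1,:] = [+0.0000 -0.8000 +1.9500]
  T[2,:] = [+0.0000 -1.3333 +2.5000]
|λ(T)| sorted: 1.2000, 0.5000, 0.0000.
ρ = 1.2000; 1.2000 > 1: divergent.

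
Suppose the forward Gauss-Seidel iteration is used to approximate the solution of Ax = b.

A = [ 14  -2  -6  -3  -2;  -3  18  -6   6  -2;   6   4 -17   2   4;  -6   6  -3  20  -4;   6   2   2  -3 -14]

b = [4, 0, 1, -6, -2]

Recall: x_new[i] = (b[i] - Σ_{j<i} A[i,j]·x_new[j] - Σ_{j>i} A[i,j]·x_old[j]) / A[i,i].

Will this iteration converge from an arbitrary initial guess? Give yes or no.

Split A = D + L + U, D = diag(14, 18, -17, 20, -14).
Gauss-Seidel: T = -(D+L)⁻¹U, row 0 first, T[0,3] = -(-3)/(14) = +0.2143; later rows by forward substitution.
  T[0,:] = [+0.0000  +0.1429  +0.4286  +0.2143  +0.1429]
  T[1,:] = [+0.0000  +0.0238  +0.4048  -0.2976  +0.1349]
  T[2,:] = [+0.0000  +0.0560  +0.2465  +0.1232  +0.3175]
  T[3,:] = [+0.0000  +0.0441  +0.0441  +0.1721  +0.2500]
  T[4,:] = [+0.0000  +0.0632  +0.2673  +0.0301  +0.0723]
moduli |λ_i(T)| = 0.5621, 0.1325, 0.0803, 0.0803, 0.0000.
ρ(T) = max|λ| = 0.5621; 0.5621 < 1: convergent.

yes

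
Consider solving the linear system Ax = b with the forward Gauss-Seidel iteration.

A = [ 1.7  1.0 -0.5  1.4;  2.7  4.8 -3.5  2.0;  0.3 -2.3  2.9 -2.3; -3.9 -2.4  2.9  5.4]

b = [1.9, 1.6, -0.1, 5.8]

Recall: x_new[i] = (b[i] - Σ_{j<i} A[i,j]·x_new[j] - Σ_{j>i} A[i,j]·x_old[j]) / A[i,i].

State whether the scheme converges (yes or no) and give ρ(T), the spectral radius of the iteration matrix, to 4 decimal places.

Diagonal D = diag(1.7, 4.8, 2.9, 5.4); L, U strict lower/upper.
T_GS = -(D+L)⁻¹U: row 0 first, T[0,2] = -(-0.5)/(1.7) = +0.2941; later rows by forward substitution.
  T[0,:] = [+0.0000  -0.5882  +0.2941  -0.8235]
  T[1,:] = [+0.0000  +0.3309  +0.5637  +0.0466]
  T[2,:] = [+0.0000  +0.3233  +0.4167  +0.9152]
  T[3,:] = [+0.0000  -0.4514  +0.2392  -1.0656]
|eigenvalues of T|: 1.2798, 0.6790, 0.2827, 0.0000.
spectral radius ρ = 1.2798; 1.2798 > 1, so it fails to converge.

no, ρ = 1.2798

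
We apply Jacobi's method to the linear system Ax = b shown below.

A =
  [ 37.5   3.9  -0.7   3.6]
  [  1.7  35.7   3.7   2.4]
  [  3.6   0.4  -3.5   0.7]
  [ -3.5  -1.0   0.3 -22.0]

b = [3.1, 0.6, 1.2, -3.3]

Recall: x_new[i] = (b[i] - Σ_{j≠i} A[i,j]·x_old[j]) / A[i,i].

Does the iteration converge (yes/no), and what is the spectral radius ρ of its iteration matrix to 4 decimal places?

yes, ρ = 0.2430

A = D + L + U where D = diag(37.5, 35.7, -3.5, -22).
Jacobi T = -D⁻¹(L+U): T[3,0] = -(-3.5)/(-22) = -0.1591; T[3,3] = 0.
  T[0,:] = [+0.0000 -0.1040 +0.0187 -0.0960]
  T[1,:] = [-0.0476 +0.0000 -0.1036 -0.0672]
  T[2,:] = [+1.0286 +0.1143 +0.0000 +0.2000]
  T[3,:] = [-0.1591 -0.0455 +0.0136 +0.0000]
eigenvalue magnitudes: 0.2430, 0.2052, 0.2052, 0.0551.
ρ = 0.2430; 0.2430 < 1: convergent.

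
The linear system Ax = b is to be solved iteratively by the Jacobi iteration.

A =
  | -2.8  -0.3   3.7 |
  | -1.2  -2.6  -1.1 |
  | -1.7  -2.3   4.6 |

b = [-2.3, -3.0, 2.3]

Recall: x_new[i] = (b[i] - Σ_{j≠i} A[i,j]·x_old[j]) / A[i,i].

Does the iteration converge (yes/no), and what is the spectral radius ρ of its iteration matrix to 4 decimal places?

yes, ρ = 0.8226

Diagonal D = diag(-2.8, -2.6, 4.6); L, U strict lower/upper.
T_J = -D⁻¹(L+U): T[0,2] = -(3.7)/(-2.8) = +1.3214; T[0,0] = 0.
  T[0,:] = [+0.0000 -0.1071 +1.3214]
  T[1,:] = [-0.4615 +0.0000 -0.4231]
  T[2,:] = [+0.3696 +0.5000 +0.0000]
eigenvalue magnitudes: 0.8226, 0.5919, 0.5919.
spectral radius ρ = 0.8226; 0.8226 < 1: convergent.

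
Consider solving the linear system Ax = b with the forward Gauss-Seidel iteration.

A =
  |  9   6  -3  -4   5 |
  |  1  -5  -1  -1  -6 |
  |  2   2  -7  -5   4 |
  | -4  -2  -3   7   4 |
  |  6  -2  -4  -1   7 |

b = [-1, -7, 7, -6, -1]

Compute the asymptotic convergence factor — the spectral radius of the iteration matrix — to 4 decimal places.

Write A = D+L+U with D = diag(9, -5, -7, 7, 7).
T_GS = -(D+L)⁻¹U: row 0 first, T[0,2] = -(-3)/(9) = +0.3333; later rows by forward substitution.
  T[0,:] = [+0.0000 -0.6667 +0.3333 +0.4444 -0.5556]
  T[1,:] = [+0.0000 -0.1333 -0.1333 -0.1111 -1.3111]
  T[2,:] = [+0.0000 -0.2286 +0.0571 -0.6190 +0.0381]
  T[3,:] = [+0.0000 -0.5170 +0.1769 -0.0431 -1.2472]
  T[4,:] = [+0.0000 +0.3289 -0.2659 -0.7726 -0.0548]
moduli |λ_i(T)| = 1.1466, 0.8237, 0.8237, 0.0600, 0.0000.
spectral radius ρ = 1.1466; 1.1466 > 1: divergent.

1.1466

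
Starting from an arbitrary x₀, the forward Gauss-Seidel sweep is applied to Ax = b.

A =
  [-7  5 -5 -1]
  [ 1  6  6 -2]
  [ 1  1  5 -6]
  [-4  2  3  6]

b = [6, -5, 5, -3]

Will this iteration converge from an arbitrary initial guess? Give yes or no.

Diagonal D = diag(-7, 6, 5, 6); L, U strict lower/upper.
Gauss-Seidel: T = -(D+L)⁻¹U, row 0 first, T[0,2] = -(-5)/(-7) = -0.7143; later rows by forward substitution.
  T[0,:] = [+0.0000  +0.7143  -0.7143  -0.1429]
  T[1,:] = [+0.0000  -0.1190  -0.8810  +0.3571]
  T[2,:] = [+0.0000  -0.1190  +0.3190  +1.1571]
  T[3,:] = [+0.0000  +0.5754  -0.3421  -0.7929]
|λ(T)| sorted: 1.1346, 0.7097, 0.7097, 0.0000.
ρ(T) = max|λ| = 1.1346; 1.1346 > 1: divergent.

no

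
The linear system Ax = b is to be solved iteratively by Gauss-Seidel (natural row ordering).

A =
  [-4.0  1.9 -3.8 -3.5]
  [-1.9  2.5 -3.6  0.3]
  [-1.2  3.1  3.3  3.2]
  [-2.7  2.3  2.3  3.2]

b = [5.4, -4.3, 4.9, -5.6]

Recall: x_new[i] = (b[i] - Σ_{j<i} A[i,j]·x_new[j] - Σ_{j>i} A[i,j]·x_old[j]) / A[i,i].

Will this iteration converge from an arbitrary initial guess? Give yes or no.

Split A = D + L + U, D = diag(-4, 2.5, 3.3, 3.2).
Gauss-Seidel: T = -(D+L)⁻¹U, row 0 first, T[0,3] = -(-3.5)/(-4) = -0.8750; later rows by forward substitution.
  T[0,:] = [+0.0000, +0.4750, -0.9500, -0.8750]
  T[1,:] = [+0.0000, +0.3610, +0.7180, -0.7850]
  T[2,:] = [+0.0000, -0.1664, -1.0199, -0.5505]
  T[3,:] = [+0.0000, +0.2609, -0.5845, +0.2216]
moduli |λ_i(T)| = 1.2265, 0.6755, 0.6755, 0.0000.
ρ(T) = max|λ| = 1.2265; 1.2265 > 1: divergent.

no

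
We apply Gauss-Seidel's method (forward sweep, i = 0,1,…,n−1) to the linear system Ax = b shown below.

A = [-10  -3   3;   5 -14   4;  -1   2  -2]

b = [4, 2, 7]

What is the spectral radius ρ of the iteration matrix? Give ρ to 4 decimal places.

0.2857

A = D + L + U where D = diag(-10, -14, -2).
Gauss-Seidel: T = -(D+L)⁻¹U, row 0 first, T[0,2] = -(3)/(-10) = +0.3000; later rows by forward substitution.
  T[0,:] = [+0.0000 -0.3000 +0.3000]
  T[1,:] = [+0.0000 -0.1071 +0.3929]
  T[2,:] = [+0.0000 +0.0429 +0.2429]
eigenvalue magnitudes: 0.2857, 0.1500, 0.0000.
ρ = 0.2857; 0.2857 < 1: convergent.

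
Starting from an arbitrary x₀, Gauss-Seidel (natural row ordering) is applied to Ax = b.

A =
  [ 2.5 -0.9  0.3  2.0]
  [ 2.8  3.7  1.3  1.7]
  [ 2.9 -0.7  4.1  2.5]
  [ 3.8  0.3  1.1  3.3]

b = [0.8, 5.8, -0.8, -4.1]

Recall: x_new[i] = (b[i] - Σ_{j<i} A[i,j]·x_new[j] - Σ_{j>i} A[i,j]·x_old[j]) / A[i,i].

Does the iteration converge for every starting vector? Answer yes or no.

yes

Split A = D + L + U, D = diag(2.5, 3.7, 4.1, 3.3).
Gauss-Seidel: T = -(D+L)⁻¹U, row 0 first, T[0,2] = -(0.3)/(2.5) = -0.1200; later rows by forward substitution.
  T[0,:] = [+0.0000  +0.3600  -0.1200  -0.8000]
  T[1,:] = [+0.0000  -0.2724  -0.2605  +0.1459]
  T[2,:] = [+0.0000  -0.3011  +0.0404  -0.0190]
  T[3,:] = [+0.0000  -0.2894  +0.1484  +0.9143]
moduli |λ_i(T)| = 0.8604, 0.4225, 0.2443, 0.0000.
ρ = 0.8604; 0.8604 < 1 ⇒ converges.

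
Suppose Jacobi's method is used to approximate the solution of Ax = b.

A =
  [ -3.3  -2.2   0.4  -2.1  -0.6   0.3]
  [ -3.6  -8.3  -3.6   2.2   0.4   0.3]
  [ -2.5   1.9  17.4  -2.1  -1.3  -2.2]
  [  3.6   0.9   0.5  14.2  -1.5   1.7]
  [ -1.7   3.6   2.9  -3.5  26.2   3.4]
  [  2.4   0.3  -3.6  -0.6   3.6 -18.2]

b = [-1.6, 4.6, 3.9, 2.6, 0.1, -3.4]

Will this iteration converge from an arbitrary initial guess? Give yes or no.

Split A = D + L + U, D = diag(-3.3, -8.3, 17.4, 14.2, 26.2, -18.2).
T_J = -D⁻¹(L+U): T[0,1] = -(-2.2)/(-3.3) = -0.6667; T[0,0] = 0.
  T[0,:] = [+0.0000  -0.6667  +0.1212  -0.6364  -0.1818  +0.0909]
  T[1,:] = [-0.4337  +0.0000  -0.4337  +0.2651  +0.0482  +0.0361]
  T[2,:] = [+0.1437  -0.1092  +0.0000  +0.1207  +0.0747  +0.1264]
  T[3,:] = [-0.2535  -0.0634  -0.0352  +0.0000  +0.1056  -0.1197]
  T[4,:] = [+0.0649  -0.1374  -0.1107  +0.1336  +0.0000  -0.1298]
  T[5,:] = [+0.1319  +0.0165  -0.1978  -0.0330  +0.1978  +0.0000]
eigenvalue magnitudes: 0.7567, 0.5812, 0.3003, 0.2754, 0.2754, 0.2008.
spectral radius ρ = 0.7567; 0.7567 < 1, so it converges for any x₀.

yes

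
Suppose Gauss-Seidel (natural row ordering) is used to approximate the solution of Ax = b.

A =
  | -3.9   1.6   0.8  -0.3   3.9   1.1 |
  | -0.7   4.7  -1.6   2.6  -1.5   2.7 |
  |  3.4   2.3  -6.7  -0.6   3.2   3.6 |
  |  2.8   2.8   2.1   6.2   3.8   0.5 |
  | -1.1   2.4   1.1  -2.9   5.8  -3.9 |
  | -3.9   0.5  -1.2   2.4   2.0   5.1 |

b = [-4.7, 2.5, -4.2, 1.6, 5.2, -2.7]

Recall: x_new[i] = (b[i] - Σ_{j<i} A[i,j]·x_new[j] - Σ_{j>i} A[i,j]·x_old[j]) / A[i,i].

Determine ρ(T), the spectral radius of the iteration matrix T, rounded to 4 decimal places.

1.3767

Diagonal D = diag(-3.9, 4.7, -6.7, 6.2, 5.8, 5.1); L, U strict lower/upper.
T_GS = -(D+L)⁻¹U: row 0 first, T[0,3] = -(-0.3)/(-3.9) = -0.0769; later rows by forward substitution.
  T[0,:] = [+0.0000 +0.4103 +0.2051 -0.0769 +1.0000 +0.2821]
  T[1,:] = [+0.0000 +0.0611 +0.3710 -0.5646 +0.4681 -0.5325]
  T[2,:] = [+0.0000 +0.2292 +0.2314 -0.3224 +1.1458 +0.4977]
  T[3,:] = [+0.0000 -0.2905 -0.3386 +0.3989 -1.6640 -0.1361]
  T[4,:] = [+0.0000 -0.1362 -0.3278 +0.4797 -1.0533 +0.7838]
  T[5,:] = [+0.0000 +0.5518 +0.4628 -0.4552 +2.1845 +0.1417]
|eigenvalues of T|: 1.3767, 1.1363, 0.3005, 0.3005, 0.0279, 0.0000.
ρ(T) = max|λ| = 1.3767; 1.3767 > 1: divergent.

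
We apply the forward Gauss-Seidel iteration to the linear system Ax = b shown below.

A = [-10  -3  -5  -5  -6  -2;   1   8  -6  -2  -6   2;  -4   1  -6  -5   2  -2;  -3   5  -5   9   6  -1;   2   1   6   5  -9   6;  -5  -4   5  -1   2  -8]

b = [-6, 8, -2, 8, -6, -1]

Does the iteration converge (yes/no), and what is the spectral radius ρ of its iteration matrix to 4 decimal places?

no, ρ = 1.3198

Diagonal D = diag(-10, 8, -6, 9, -9, -8); L, U strict lower/upper.
T_GS = -(D+L)⁻¹U: row 0 first, T[0,2] = -(-5)/(-10) = -0.5000; later rows by forward substitution.
  T[0,:] = [+0.0000 -0.3000 -0.5000 -0.5000 -0.6000 -0.2000]
  T[1,:] = [+0.0000 +0.0375 +0.8125 +0.3125 +0.8250 -0.2250]
  T[2,:] = [+0.0000 +0.2063 +0.4688 -0.4479 +0.8708 -0.2375]
  T[3,:] = [+0.0000 -0.0063 -0.3576 -0.5891 -0.8412 +0.0375]
  T[4,:] = [+0.0000 +0.0715 +0.0930 -0.7023 +0.0716 +0.4597]
  T[5,:] = [+0.0000 +0.3163 +0.2672 -0.2256 +0.6298 +0.1993]
|eigenvalues of T|: 1.3198, 1.1166, 0.3489, 0.3183, 0.3183, 0.0000.
ρ(T) = max|λ| = 1.3198; 1.3198 > 1: divergent.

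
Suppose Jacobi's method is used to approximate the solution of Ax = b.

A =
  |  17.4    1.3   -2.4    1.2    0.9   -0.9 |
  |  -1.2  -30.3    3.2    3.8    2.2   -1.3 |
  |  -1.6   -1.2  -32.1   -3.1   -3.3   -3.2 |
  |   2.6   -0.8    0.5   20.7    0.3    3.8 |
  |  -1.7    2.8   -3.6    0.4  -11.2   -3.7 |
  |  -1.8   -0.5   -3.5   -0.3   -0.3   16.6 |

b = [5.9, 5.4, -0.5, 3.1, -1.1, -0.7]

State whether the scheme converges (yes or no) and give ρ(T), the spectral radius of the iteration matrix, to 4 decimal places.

yes, ρ = 0.3340

Let D = diag(17.4, -30.3, -32.1, 20.7, -11.2, 16.6); L, U the strict triangles.
Jacobi: T = -D⁻¹(L+U), T[3,4] = -(0.3)/(20.7) = -0.0145; T[3,3] = 0.
  T[0,:] = [+0.0000, -0.0747, +0.1379, -0.0690, -0.0517, +0.0517]
  T[1,:] = [-0.0396, +0.0000, +0.1056, +0.1254, +0.0726, -0.0429]
  T[2,:] = [-0.0498, -0.0374, +0.0000, -0.0966, -0.1028, -0.0997]
  T[3,:] = [-0.1256, +0.0386, -0.0242, +0.0000, -0.0145, -0.1836]
  T[4,:] = [-0.1518, +0.2500, -0.3214, +0.0357, +0.0000, -0.3304]
  T[5,:] = [+0.1084, +0.0301, +0.2108, +0.0181, +0.0181, +0.0000]
|eigenvalues of T|: 0.3340, 0.1869, 0.1869, 0.1590, 0.0339, 0.0339.
ρ = 0.3340; 0.3340 < 1, so it converges for any x₀.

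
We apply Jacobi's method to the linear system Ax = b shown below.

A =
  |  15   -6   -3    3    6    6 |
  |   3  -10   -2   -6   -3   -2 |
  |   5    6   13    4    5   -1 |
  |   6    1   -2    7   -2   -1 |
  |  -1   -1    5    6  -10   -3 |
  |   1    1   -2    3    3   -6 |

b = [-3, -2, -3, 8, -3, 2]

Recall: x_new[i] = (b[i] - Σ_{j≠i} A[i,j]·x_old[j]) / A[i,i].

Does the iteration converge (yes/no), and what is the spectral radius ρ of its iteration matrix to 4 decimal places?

Let D = diag(15, -10, 13, 7, -10, -6); L, U the strict triangles.
T_J = -D⁻¹(L+U): T[3,1] = -(1)/(7) = -0.1429; T[3,3] = 0.
  T[0,:] = [+0.0000, +0.4000, +0.2000, -0.2000, -0.4000, -0.4000]
  T[1,:] = [+0.3000, +0.0000, -0.2000, -0.6000, -0.3000, -0.2000]
  T[2,:] = [-0.3846, -0.4615, +0.0000, -0.3077, -0.3846, +0.0769]
  T[3,:] = [-0.8571, -0.1429, +0.2857, +0.0000, +0.2857, +0.1429]
  T[4,:] = [-0.1000, -0.1000, +0.5000, +0.6000, +0.0000, -0.3000]
  T[5,:] = [+0.1667, +0.1667, -0.3333, +0.5000, +0.5000, +0.0000]
|roots of det(T-λI)|: 1.1681, 0.7715, 0.7715, 0.4207, 0.4207, 0.2669.
ρ(T) = max|λ| = 1.1681; 1.1681 > 1: divergent.

no, ρ = 1.1681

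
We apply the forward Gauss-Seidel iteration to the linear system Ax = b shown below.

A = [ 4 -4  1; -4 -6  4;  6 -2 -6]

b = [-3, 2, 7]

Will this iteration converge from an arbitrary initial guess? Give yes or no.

no

A = D + L + U where D = diag(4, -6, -6).
GS T = -(D+L)⁻¹U: row 0 first, T[0,2] = -(1)/(4) = -0.2500; later rows by forward substitution.
  T[0,:] = [+0.0000, +1.0000, -0.2500]
  T[1,:] = [+0.0000, -0.6667, +0.8333]
  T[2,:] = [+0.0000, +1.2222, -0.5278]
|λ(T)| sorted: 1.6088, 0.4144, 0.0000.
spectral radius ρ = 1.6088; 1.6088 > 1: divergent.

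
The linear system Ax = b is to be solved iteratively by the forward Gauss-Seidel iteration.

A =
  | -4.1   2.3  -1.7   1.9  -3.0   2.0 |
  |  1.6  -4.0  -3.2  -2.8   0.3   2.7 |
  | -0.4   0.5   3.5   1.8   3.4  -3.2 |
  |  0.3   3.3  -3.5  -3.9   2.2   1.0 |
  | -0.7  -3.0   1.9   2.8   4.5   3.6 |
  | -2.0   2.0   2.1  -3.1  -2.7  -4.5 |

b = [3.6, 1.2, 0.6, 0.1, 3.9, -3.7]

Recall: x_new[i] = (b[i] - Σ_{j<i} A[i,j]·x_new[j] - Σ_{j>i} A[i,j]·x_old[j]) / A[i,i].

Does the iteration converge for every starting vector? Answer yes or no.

no

Let D = diag(-4.1, -4, 3.5, -3.9, 4.5, -4.5); L, U the strict triangles.
GS T = -(D+L)⁻¹U: row 0 first, T[0,4] = -(-3)/(-4.1) = -0.7317; later rows by forward substitution.
  T[0,:] = [+0.0000 +0.5610 -0.4146 +0.4634 -0.7317 +0.4878]
  T[1,:] = [+0.0000 +0.2244 -0.9659 -0.5146 -0.2177 +0.8701]
  T[2,:] = [+0.0000 +0.0321 +0.0906 -0.3878 -1.0240 +0.8457]
  T[3,:] = [+0.0000 +0.2043 -0.9305 -0.0518 +1.2426 +0.2712]
  T[4,:] = [+0.0000 +0.0962 -0.1677 -0.0750 -0.5998 -0.6699]
  T[5,:] = [+0.0000 -0.3331 +0.5389 -0.5350 -0.7455 +0.7797]
|roots of det(T-λI)|: 1.6874, 0.6614, 0.6614, 0.5970, 0.1051, 0.0000.
ρ(T) = max|λ| = 1.6874; 1.6874 > 1 ⇒ diverges.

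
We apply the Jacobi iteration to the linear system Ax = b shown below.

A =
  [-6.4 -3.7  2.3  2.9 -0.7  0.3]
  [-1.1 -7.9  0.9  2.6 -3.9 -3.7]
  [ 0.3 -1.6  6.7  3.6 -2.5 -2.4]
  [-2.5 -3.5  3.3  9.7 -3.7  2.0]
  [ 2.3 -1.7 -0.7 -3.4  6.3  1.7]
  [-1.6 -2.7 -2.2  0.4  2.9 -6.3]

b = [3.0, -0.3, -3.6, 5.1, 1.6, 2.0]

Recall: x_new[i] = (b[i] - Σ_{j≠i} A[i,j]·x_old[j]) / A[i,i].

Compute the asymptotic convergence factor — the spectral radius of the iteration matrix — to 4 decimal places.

1.1561

Write A = D+L+U with D = diag(-6.4, -7.9, 6.7, 9.7, 6.3, -6.3).
Jacobi T = -D⁻¹(L+U): T[4,3] = -(-3.4)/(6.3) = +0.5397; T[4,4] = 0.
  T[0,:] = [+0.0000 -0.5781 +0.3594 +0.4531 -0.1094 +0.0469]
  T[1,:] = [-0.1392 +0.0000 +0.1139 +0.3291 -0.4937 -0.4684]
  T[2,:] = [-0.0448 +0.2388 +0.0000 -0.5373 +0.3731 +0.3582]
  T[3,:] = [+0.2577 +0.3608 -0.3402 +0.0000 +0.3814 -0.2062]
  T[4,:] = [-0.3651 +0.2698 +0.1111 +0.5397 +0.0000 -0.2698]
  T[5,:] = [-0.2540 -0.4286 -0.3492 +0.0635 +0.4603 +0.0000]
|roots of det(T-λI)|: 1.1561, 0.7306, 0.7306, 0.3355, 0.3355, 0.2797.
spectral radius ρ = 1.1561; 1.1561 > 1, so it fails to converge.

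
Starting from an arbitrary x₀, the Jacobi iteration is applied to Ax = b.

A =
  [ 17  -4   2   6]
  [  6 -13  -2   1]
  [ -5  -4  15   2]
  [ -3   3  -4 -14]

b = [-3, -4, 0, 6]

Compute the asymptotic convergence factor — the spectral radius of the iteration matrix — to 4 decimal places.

0.5306

A = D + L + U where D = diag(17, -13, 15, -14).
T_J = -D⁻¹(L+U): T[1,3] = -(1)/(-13) = +0.0769; T[1,1] = 0.
  T[0,:] = [+0.0000, +0.2353, -0.1176, -0.3529]
  T[1,:] = [+0.4615, +0.0000, -0.1538, +0.0769]
  T[2,:] = [+0.3333, +0.2667, +0.0000, -0.1333]
  T[3,:] = [-0.2143, +0.2143, -0.2857, +0.0000]
|λ(T)| sorted: 0.5306, 0.4022, 0.2670, 0.2670.
spectral radius ρ = 0.5306; 0.5306 < 1 ⇒ converges.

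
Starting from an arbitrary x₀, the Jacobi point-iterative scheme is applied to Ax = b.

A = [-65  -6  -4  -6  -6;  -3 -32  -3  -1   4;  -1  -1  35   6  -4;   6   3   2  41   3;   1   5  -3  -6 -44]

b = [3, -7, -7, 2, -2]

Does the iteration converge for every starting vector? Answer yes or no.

yes

Diagonal D = diag(-65, -32, 35, 41, -44); L, U strict lower/upper.
T_J = -D⁻¹(L+U): T[3,2] = -(2)/(41) = -0.0488; T[3,3] = 0.
  T[0,:] = [+0.0000  -0.0923  -0.0615  -0.0923  -0.0923]
  T[1,:] = [-0.0938  +0.0000  -0.0938  -0.0312  +0.1250]
  T[2,:] = [+0.0286  +0.0286  +0.0000  -0.1714  +0.1143]
  T[3,:] = [-0.1463  -0.0732  -0.0488  +0.0000  -0.0732]
  T[4,:] = [+0.0227  +0.1136  -0.0682  -0.1364  +0.0000]
moduli |λ_i(T)| = 0.2170, 0.1460, 0.1370, 0.1370, 0.1257.
ρ = 0.2170; 0.2170 < 1: convergent.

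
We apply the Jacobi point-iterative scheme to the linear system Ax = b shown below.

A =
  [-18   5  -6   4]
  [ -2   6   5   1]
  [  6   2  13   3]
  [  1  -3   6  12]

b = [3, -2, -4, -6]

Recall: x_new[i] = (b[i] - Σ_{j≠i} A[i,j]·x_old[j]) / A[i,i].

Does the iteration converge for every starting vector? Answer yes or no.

yes

Diagonal D = diag(-18, 6, 13, 12); L, U strict lower/upper.
Jacobi: T = -D⁻¹(L+U), T[1,2] = -(5)/(6) = -0.8333; T[1,1] = 0.
  T[0,:] = [+0.0000, +0.2778, -0.3333, +0.2222]
  T[1,:] = [+0.3333, +0.0000, -0.8333, -0.1667]
  T[2,:] = [-0.4615, -0.1538, +0.0000, -0.2308]
  T[3,:] = [-0.0833, +0.2500, -0.5000, +0.0000]
eigenvalue magnitudes: 0.8488, 0.4706, 0.4706, 0.0913.
spectral radius ρ = 0.8488; 0.8488 < 1 ⇒ converges.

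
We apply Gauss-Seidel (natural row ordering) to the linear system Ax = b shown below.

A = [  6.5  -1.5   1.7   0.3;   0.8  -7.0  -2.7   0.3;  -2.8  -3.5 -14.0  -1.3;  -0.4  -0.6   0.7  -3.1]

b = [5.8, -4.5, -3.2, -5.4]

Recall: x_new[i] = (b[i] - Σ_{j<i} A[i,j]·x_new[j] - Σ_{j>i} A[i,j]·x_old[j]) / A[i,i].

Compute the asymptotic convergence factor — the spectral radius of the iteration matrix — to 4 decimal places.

A = D + L + U where D = diag(6.5, -7, -14, -3.1).
T_GS = -(D+L)⁻¹U: row 0 first, T[0,1] = -(-1.5)/(6.5) = +0.2308; later rows by forward substitution.
  T[0,:] = [+0.0000, +0.2308, -0.2615, -0.0462]
  T[1,:] = [+0.0000, +0.0264, -0.4156, +0.0376]
  T[2,:] = [+0.0000, -0.0527, +0.1562, -0.0930]
  T[3,:] = [+0.0000, -0.0468, +0.1495, -0.0223]
|eigenvalues of T|: 0.1564, 0.0845, 0.0807, 0.0000.
ρ = 0.1564; 0.1564 < 1, so it converges for any x₀.

0.1564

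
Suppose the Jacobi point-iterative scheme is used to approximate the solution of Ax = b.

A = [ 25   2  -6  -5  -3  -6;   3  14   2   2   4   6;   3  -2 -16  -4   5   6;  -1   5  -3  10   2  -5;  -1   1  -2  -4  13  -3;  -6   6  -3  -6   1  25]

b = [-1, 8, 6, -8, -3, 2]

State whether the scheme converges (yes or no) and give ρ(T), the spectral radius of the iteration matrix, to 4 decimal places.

yes, ρ = 0.9331

Write A = D+L+U with D = diag(25, 14, -16, 10, 13, 25).
T_J = -D⁻¹(L+U): T[2,0] = -(3)/(-16) = +0.1875; T[2,2] = 0.
  T[0,:] = [+0.0000, -0.0800, +0.2400, +0.2000, +0.1200, +0.2400]
  T[1,:] = [-0.2143, +0.0000, -0.1429, -0.1429, -0.2857, -0.4286]
  T[2,:] = [+0.1875, -0.1250, +0.0000, -0.2500, +0.3125, +0.3750]
  T[3,:] = [+0.1000, -0.5000, +0.3000, +0.0000, -0.2000, +0.5000]
  T[4,:] = [+0.0769, -0.0769, +0.1538, +0.3077, +0.0000, +0.2308]
  T[5,:] = [+0.2400, -0.2400, +0.1200, +0.2400, -0.0400, +0.0000]
|eigenvalues of T|: 0.9331, 0.4263, 0.4263, 0.2688, 0.0956, 0.0956.
ρ = 0.9331; 0.9331 < 1 ⇒ converges.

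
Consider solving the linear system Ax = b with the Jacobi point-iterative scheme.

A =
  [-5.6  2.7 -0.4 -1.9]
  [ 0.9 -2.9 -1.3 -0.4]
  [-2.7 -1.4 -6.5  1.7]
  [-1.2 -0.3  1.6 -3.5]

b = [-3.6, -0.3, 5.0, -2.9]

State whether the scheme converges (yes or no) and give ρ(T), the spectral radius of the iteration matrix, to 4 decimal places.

Split A = D + L + U, D = diag(-5.6, -2.9, -6.5, -3.5).
Jacobi T = -D⁻¹(L+U): T[0,2] = -(-0.4)/(-5.6) = -0.0714; T[0,0] = 0.
  T[0,:] = [+0.0000 +0.4821 -0.0714 -0.3393]
  T[1,:] = [+0.3103 +0.0000 -0.4483 -0.1379]
  T[2,:] = [-0.4154 -0.2154 +0.0000 +0.2615]
  T[3,:] = [-0.3429 -0.0857 +0.4571 +0.0000]
|roots of det(T-λI)|: 0.8920, 0.4208, 0.4208, 0.1237.
ρ = 0.8920; 0.8920 < 1, so it converges for any x₀.

yes, ρ = 0.8920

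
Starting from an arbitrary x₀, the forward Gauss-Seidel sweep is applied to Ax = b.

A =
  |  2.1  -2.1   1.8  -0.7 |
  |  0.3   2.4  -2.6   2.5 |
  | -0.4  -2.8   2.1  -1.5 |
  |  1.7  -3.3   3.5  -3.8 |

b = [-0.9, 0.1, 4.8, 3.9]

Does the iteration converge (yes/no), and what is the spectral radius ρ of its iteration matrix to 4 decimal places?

no, ρ = 1.2126

A = D + L + U where D = diag(2.1, 2.4, 2.1, -3.8).
Gauss-Seidel: T = -(D+L)⁻¹U, row 0 first, T[0,1] = -(-2.1)/(2.1) = +1.0000; later rows by forward substitution.
  T[0,:] = [+0.0000, +1.0000, -0.8571, +0.3333]
  T[1,:] = [+0.0000, -0.1250, +1.1905, -1.0833]
  T[2,:] = [+0.0000, +0.0238, +1.4240, -0.6667]
  T[3,:] = [+0.0000, +0.5779, -0.1057, +0.4759]
|λ(T)| sorted: 1.2126, 0.5343, 0.5343, 0.0000.
ρ = 1.2126; 1.2126 > 1: divergent.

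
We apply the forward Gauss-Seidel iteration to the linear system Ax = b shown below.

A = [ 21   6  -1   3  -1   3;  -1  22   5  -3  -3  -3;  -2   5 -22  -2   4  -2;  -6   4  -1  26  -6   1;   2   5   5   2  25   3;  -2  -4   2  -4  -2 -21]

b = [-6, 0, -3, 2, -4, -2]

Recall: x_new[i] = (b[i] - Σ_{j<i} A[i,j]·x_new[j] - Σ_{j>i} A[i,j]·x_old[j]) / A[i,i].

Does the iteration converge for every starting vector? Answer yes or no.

Split A = D + L + U, D = diag(21, 22, -22, 26, 25, -21).
T_GS = -(D+L)⁻¹U: row 0 first, T[0,5] = -(3)/(21) = -0.1429; later rows by forward substitution.
  T[0,:] = [+0.0000  -0.2857  +0.0476  -0.1429  +0.0476  -0.1429]
  T[1,:] = [+0.0000  -0.0130  -0.2251  +0.1299  +0.1385  +0.1299]
  T[2,:] = [+0.0000  +0.0230  -0.0555  -0.0484  +0.2090  -0.0484]
  T[3,:] = [+0.0000  -0.0631  +0.0435  -0.0548  +0.2285  -0.0933]
  T[4,:] = [+0.0000  +0.0259  +0.0488  -0.0005  -0.0916  -0.1174]
  T[5,:] = [+0.0000  +0.0414  +0.0201  -0.0053  -0.0458  +0.0132]
eigenvalue magnitudes: 0.2385, 0.1221, 0.1221, 0.0662, 0.0662, 0.0000.
ρ = 0.2385; 0.2385 < 1 ⇒ converges.

yes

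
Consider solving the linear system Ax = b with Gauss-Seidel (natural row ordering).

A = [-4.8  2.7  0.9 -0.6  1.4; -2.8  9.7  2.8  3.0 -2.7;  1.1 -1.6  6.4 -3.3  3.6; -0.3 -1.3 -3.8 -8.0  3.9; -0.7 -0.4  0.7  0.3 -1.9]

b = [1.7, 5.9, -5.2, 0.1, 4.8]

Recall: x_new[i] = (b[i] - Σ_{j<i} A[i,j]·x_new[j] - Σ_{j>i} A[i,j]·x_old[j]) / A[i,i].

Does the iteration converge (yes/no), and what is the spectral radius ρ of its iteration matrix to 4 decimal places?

Split A = D + L + U, D = diag(-4.8, 9.7, 6.4, -8, -1.9).
Gauss-Seidel: T = -(D+L)⁻¹U, row 0 first, T[0,3] = -(-0.6)/(-4.8) = -0.1250; later rows by forward substitution.
  T[0,:] = [+0.0000 +0.5625 +0.1875 -0.1250 +0.2917]
  T[1,:] = [+0.0000 +0.1624 -0.2345 -0.3454 +0.3625]
  T[2,:] = [+0.0000 -0.0561 -0.0909 +0.4508 -0.5220]
  T[3,:] = [+0.0000 -0.0208 +0.0742 -0.1533 +0.6656]
  T[4,:] = [+0.0000 -0.2654 -0.0415 +0.2606 -0.2710]
|roots of det(T-λI)|: 0.6581, 0.3585, 0.2525, 0.2525, 0.0000.
ρ(T) = max|λ| = 0.6581; 0.6581 < 1: convergent.

yes, ρ = 0.6581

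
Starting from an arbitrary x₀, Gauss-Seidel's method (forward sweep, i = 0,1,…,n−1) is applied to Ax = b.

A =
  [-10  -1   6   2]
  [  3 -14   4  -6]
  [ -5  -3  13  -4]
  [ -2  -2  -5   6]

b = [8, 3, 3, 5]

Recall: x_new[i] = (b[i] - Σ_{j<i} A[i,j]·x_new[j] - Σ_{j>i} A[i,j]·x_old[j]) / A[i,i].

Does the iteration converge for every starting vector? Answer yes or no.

Split A = D + L + U, D = diag(-10, -14, 13, 6).
Gauss-Seidel: T = -(D+L)⁻¹U, row 0 first, T[0,2] = -(6)/(-10) = +0.6000; later rows by forward substitution.
  T[0,:] = [+0.0000  -0.1000  +0.6000  +0.2000]
  T[1,:] = [+0.0000  -0.0214  +0.4143  -0.3857]
  T[2,:] = [+0.0000  -0.0434  +0.3264  +0.2956]
  T[3,:] = [+0.0000  -0.0766  +0.6101  +0.1844]
|roots of det(T-λI)|: 0.6900, 0.2199, 0.0193, 0.0000.
ρ = 0.6900; 0.6900 < 1 ⇒ converges.

yes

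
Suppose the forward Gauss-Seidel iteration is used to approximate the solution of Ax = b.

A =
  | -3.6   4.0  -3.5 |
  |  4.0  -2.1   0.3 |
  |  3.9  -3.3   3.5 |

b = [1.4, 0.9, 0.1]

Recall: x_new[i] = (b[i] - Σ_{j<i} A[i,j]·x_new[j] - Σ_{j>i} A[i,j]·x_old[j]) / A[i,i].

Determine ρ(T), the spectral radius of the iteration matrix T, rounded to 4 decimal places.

Let D = diag(-3.6, -2.1, 3.5); L, U the strict triangles.
T_GS = -(D+L)⁻¹U: row 0 first, T[0,1] = -(4)/(-3.6) = +1.1111; later rows by forward substitution.
  T[0,:] = [+0.0000, +1.1111, -0.9722]
  T[1,:] = [+0.0000, +2.1164, -1.7090]
  T[2,:] = [+0.0000, +0.7574, -0.5280]
|eigenvalues of T|: 1.4679, 0.1205, 0.0000.
ρ = 1.4679; 1.4679 > 1 ⇒ diverges.

1.4679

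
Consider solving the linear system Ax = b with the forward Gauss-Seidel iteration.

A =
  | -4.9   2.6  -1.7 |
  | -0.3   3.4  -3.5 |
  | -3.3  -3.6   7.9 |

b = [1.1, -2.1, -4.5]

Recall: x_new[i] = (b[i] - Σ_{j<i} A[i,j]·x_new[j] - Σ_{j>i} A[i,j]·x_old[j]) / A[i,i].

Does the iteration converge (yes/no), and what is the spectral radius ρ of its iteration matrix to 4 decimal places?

Write A = D+L+U with D = diag(-4.9, 3.4, 7.9).
Gauss-Seidel: T = -(D+L)⁻¹U, row 0 first, T[0,1] = -(2.6)/(-4.9) = +0.5306; later rows by forward substitution.
  T[0,:] = [+0.0000, +0.5306, -0.3469]
  T[1,:] = [+0.0000, +0.0468, +0.9988]
  T[2,:] = [+0.0000, +0.2430, +0.3102]
moduli |λ_i(T)| = 0.6885, 0.3314, 0.0000.
ρ = 0.6885; 0.6885 < 1 ⇒ converges.

yes, ρ = 0.6885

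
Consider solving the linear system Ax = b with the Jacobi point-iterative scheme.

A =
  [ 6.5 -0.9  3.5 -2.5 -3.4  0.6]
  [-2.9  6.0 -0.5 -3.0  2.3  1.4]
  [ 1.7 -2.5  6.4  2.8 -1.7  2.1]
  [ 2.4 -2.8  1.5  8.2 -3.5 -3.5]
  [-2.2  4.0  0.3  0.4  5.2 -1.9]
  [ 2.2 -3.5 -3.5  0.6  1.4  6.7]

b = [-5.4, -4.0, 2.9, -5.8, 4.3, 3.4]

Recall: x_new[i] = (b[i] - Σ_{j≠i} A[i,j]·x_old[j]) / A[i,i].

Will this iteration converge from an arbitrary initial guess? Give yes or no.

Write A = D+L+U with D = diag(6.5, 6, 6.4, 8.2, 5.2, 6.7).
Jacobi T = -D⁻¹(L+U): T[4,3] = -(0.4)/(5.2) = -0.0769; T[4,4] = 0.
  T[0,:] = [+0.0000  +0.1385  -0.5385  +0.3846  +0.5231  -0.0923]
  T[1,:] = [+0.4833  +0.0000  +0.0833  +0.5000  -0.3833  -0.2333]
  T[2,:] = [-0.2656  +0.3906  +0.0000  -0.4375  +0.2656  -0.3281]
  T[3,:] = [-0.2927  +0.3415  -0.1829  +0.0000  +0.4268  +0.4268]
  T[4,:] = [+0.4231  -0.7692  -0.0577  -0.0769  +0.0000  +0.3654]
  T[5,:] = [-0.3284  +0.5224  +0.5224  -0.0896  -0.2090  +0.0000]
|roots of det(T-λI)|: 1.1637, 0.7736, 0.7736, 0.5078, 0.2089, 0.1986.
ρ = 1.1637; 1.1637 > 1, so it fails to converge.

no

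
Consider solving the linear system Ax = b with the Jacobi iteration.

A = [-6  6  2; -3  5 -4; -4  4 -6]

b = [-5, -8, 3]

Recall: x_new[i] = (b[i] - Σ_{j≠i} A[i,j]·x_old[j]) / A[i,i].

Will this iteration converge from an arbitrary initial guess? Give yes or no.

A = D + L + U where D = diag(-6, 5, -6).
Jacobi T = -D⁻¹(L+U): T[0,2] = -(2)/(-6) = +0.3333; T[0,0] = 0.
  T[0,:] = [+0.0000, +1.0000, +0.3333]
  T[1,:] = [+0.6000, +0.0000, +0.8000]
  T[2,:] = [-0.6667, +0.6667, +0.0000]
|λ(T)| sorted: 1.1254, 0.5962, 0.5962.
ρ = 1.1254; 1.1254 > 1 ⇒ diverges.

no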